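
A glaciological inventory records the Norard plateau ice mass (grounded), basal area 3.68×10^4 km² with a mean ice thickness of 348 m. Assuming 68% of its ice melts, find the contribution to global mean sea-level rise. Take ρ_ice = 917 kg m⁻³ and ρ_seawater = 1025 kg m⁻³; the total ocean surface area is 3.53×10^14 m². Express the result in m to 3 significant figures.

≈ 0.0221 m

Norard: ice volume = 3.68×10^4 km² × 348 m = 1.281×10^4 km³; 0.68 × 1.281×10^4 × (917/1025) = 7791 km³ of water.
Spread over 3.53×10^14 m² of ocean, Δh = 7.791×10^12 / 3.53×10^14 = 0.0221 m.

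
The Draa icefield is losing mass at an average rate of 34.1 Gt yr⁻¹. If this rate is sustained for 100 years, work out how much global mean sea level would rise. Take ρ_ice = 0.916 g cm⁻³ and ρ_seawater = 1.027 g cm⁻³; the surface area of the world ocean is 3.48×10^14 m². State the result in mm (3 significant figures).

Total mass lost = 34.1 Gt/yr × 100 yr = 3410 Gt = 3.410×10^15 kg.
ρ_w = 1.027 g cm⁻³ = 1027 kg m⁻³, so water volume = 3.410×10^15 / 1027 = 3.320×10^12 m³.
Δh = 3.320×10^12 / 3.48×10^14 = 9.54×10^-3 m = 9.54 mm.

≈ 9.54 mm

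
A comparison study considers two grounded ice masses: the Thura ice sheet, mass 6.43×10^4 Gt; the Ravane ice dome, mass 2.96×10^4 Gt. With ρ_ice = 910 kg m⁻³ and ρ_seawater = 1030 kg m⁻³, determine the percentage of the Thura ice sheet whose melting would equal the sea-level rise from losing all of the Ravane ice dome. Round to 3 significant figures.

≈ 46.0 %

Equal sea-level rise means equal mass of meltwater, i.e. equal mass of ice lost.
Ice mass of Ravane: 2.960×10^16 kg; ice mass of Thura: 6.430×10^16 kg.
Fraction required = 2.960×10^16 / 6.430×10^16 = 0.460 → 46.0 %.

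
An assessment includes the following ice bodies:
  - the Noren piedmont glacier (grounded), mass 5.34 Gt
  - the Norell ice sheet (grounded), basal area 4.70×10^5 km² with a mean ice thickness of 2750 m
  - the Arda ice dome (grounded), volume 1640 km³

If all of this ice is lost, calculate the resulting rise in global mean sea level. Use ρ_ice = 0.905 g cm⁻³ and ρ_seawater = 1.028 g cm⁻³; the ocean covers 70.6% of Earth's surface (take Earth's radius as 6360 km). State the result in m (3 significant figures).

≈ 3.17 m

Noren: 5.34 Gt = 5.340×10^12 kg; dividing by ρ_w = 1.028 g cm⁻³ = 1028 kg m⁻³ gives 5.195×10^9 m³ of water.
Norell: ice volume = 4.70×10^5 km² × 2750 m = 1.292×10^6 km³; 1.292×10^6 × (905/1028) = 1.138×10^6 km³ of water.
Arda: 1640 km³ × (905/1028) = 1444 km³ of water.
Total added water ≈ 1.139×10^15 m³ over 3.59×10^14 m² → Δh = 3.17 m.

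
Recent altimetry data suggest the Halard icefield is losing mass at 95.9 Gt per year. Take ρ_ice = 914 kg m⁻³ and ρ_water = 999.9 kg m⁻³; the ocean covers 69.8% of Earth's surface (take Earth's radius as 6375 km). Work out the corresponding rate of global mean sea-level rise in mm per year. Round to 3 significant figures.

ρ_w = 999.9 kg m⁻³. Annual water volume added = 95.9 Gt / ρ_w = 9.590×10^13 kg / 999.9 kg m⁻³ = 9.591×10^10 m³.
Δh per year = 9.591×10^10 / 3.56×10^14 = 2.69×10^-4 m = 0.269 mm.

≈ 0.269 mm/yr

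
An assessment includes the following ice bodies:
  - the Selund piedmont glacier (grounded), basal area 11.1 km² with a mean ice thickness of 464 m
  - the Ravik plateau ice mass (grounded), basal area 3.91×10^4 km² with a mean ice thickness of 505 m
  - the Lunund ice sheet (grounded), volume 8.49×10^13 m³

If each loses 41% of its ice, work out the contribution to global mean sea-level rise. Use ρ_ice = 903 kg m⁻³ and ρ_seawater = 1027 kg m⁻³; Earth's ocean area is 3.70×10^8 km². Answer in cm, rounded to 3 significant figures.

≈ 10.2 cm

Selund: ice volume = 11.1 km² × 464 m = 5.150 km³; 0.41 × 5.150 × (903/1027) = 1.857 km³ of water.
Ravik: ice volume = 3.91×10^4 km² × 505 m = 1.975×10^4 km³; 0.41 × 1.975×10^4 × (903/1027) = 7118 km³ of water.
Lunund: 0.41 × 8.49×10^13 m³ × (903/1027) = 3.061×10^13 m³ of water.
Total added water ≈ 3.773×10^13 m³ over 3.70×10^14 m² → Δh = 0.102 m = 10.2 cm.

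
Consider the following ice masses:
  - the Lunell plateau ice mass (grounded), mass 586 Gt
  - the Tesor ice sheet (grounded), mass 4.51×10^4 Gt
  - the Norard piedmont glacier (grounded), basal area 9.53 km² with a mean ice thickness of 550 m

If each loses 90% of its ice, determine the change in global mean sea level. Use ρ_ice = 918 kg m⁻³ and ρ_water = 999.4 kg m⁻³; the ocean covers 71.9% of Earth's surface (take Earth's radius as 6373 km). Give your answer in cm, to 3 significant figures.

≈ 11.2 cm

Lunell: 0.9 × 586 Gt = 5.274×10^14 kg; dividing by ρ_w = 999.4 kg m⁻³ gives 5.277×10^11 m³ of water.
Tesor: 0.9 × 4.51×10^4 Gt = 4.059×10^16 kg; dividing by ρ_w = 999.4 kg m⁻³ gives 4.061×10^13 m³ of water.
Norard: ice volume = 9.53 km² × 550 m = 5.242 km³; 0.9 × 5.242 × (918/999.4) = 4.333 km³ of water.
Total added water ≈ 4.115×10^13 m³ over 3.67×10^14 m² → Δh = 0.112 m = 11.2 cm.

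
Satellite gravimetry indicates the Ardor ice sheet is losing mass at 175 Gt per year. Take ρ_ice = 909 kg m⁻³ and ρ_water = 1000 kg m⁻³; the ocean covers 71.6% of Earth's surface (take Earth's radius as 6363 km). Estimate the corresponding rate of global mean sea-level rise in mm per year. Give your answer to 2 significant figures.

≈ 0.48 mm/yr

ρ_w = 1000 kg m⁻³. Annual water volume added = 175 Gt / ρ_w = 1.750×10^14 kg / 1000 kg m⁻³ = 1.750×10^11 m³.
Δh per year = 1.750×10^11 / 3.64×10^14 = 4.80×10^-4 m = 0.48 mm.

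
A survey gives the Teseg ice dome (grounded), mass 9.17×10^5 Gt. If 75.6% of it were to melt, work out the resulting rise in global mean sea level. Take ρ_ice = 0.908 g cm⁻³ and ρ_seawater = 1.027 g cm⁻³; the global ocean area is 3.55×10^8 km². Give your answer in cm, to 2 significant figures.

Teseg: 0.756 × 9.17×10^5 Gt = 6.933×10^17 kg; dividing by ρ_w = 1.027 g cm⁻³ = 1027 kg m⁻³ gives 6.750×10^14 m³ of water.
Spread over 3.55×10^14 m² of ocean, Δh = 6.750×10^14 / 3.55×10^14 = 1.90 m = 190 cm.

≈ 190 cm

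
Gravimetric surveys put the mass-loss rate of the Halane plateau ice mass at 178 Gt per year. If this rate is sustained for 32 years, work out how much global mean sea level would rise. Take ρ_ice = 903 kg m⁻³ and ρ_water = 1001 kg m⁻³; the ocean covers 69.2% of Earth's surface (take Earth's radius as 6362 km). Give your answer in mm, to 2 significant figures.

Total mass lost = 178 Gt/yr × 32 yr = 5696 Gt = 5.696×10^15 kg.
ρ_w = 1001 kg m⁻³, so water volume = 5.696×10^15 / 1001 = 5.690×10^12 m³.
Δh = 5.690×10^12 / 3.52×10^14 = 0.0162 m = 16 mm.

≈ 16 mm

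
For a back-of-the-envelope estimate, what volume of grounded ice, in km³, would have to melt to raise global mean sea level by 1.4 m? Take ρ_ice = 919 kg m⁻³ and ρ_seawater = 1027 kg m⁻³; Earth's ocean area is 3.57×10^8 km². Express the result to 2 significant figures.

Required water volume = Δh × A = 1.4 m × 3.57×10^14 m² = 4.998×10^14 m³ = 4.998×10^5 km³.
Ice volume = water volume × ρ_w/ρ_ice = 4.998×10^5 × 1027/919 = 5.6×10^5 km³.

≈ 5.6×10^5 km³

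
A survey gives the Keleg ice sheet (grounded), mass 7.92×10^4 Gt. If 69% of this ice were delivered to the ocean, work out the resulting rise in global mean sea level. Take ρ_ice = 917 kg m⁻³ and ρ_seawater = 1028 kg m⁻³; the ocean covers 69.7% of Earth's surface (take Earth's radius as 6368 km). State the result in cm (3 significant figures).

≈ 15.0 cm

Keleg: 0.69 × 7.92×10^4 Gt = 5.465×10^16 kg; dividing by ρ_w = 1028 kg m⁻³ gives 5.316×10^13 m³ of water.
Spread over 3.55×10^14 m² of ocean, Δh = 5.316×10^13 / 3.55×10^14 = 0.150 m = 15.0 cm.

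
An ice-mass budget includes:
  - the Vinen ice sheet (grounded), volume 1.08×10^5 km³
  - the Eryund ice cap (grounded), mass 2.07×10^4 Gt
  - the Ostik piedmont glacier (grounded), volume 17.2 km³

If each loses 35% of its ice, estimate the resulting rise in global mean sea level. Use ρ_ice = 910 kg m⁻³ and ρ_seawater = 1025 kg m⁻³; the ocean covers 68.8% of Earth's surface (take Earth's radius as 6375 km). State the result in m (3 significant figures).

≈ 0.116 m

Vinen: 0.35 × 1.08×10^5 km³ × (910/1025) = 3.356×10^4 km³ of water.
Eryund: 0.35 × 2.07×10^4 Gt = 7.245×10^15 kg; dividing by ρ_w = 1025 kg m⁻³ gives 7.068×10^12 m³ of water.
Ostik: 0.35 × 17.2 km³ × (910/1025) = 5.345 km³ of water.
Total added water ≈ 4.063×10^13 m³ over 3.51×10^14 m² → Δh = 0.116 m.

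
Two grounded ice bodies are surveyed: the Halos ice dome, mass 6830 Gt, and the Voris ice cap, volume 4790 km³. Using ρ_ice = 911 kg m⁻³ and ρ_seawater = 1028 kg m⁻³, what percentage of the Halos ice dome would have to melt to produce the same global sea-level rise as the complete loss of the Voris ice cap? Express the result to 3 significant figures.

≈ 63.9 %

Equal sea-level rise means equal mass of meltwater, i.e. equal mass of ice lost.
Ice mass of Voris: 4.364×10^15 kg; ice mass of Halos: 6.830×10^15 kg.
Fraction required = 4.364×10^15 / 6.830×10^15 = 0.639 → 63.9 %.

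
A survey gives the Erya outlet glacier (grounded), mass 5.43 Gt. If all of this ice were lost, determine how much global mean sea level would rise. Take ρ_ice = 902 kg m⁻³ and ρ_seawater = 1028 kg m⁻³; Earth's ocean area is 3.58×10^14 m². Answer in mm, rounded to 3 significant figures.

≈ 0.0148 mm

Erya: 5.43 Gt = 5.430×10^12 kg; dividing by ρ_w = 1028 kg m⁻³ gives 5.282×10^9 m³ of water.
Spread over 3.58×10^14 m² of ocean, Δh = 5.282×10^9 / 3.58×10^14 = 1.48×10^-5 m = 0.0148 mm.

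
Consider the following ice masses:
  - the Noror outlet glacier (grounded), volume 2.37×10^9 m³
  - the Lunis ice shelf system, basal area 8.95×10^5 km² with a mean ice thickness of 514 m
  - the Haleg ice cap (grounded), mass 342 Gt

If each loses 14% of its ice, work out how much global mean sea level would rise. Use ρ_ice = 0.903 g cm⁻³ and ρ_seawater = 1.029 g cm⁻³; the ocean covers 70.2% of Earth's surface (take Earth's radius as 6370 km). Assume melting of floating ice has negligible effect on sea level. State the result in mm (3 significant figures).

≈ 0.131 mm

Noror: 0.14 × 2.37×10^9 m³ × (903/1029) = 2.912×10^8 m³ of water.
The Lunis ice shelf system is floating and already displaces its own weight of water, so its melt adds essentially nothing to sea level.
Haleg: 0.14 × 342 Gt = 4.788×10^13 kg; dividing by ρ_w = 1.029 g cm⁻³ = 1029 kg m⁻³ gives 4.653×10^10 m³ of water.
Total added water ≈ 4.682×10^10 m³ over 3.58×10^14 m² → Δh = 1.31×10^-4 m = 0.131 mm.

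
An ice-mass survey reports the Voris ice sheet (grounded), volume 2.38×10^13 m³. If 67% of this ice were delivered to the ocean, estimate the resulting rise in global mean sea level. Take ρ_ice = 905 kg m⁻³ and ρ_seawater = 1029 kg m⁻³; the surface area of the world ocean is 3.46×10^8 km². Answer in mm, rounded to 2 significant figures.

Voris: 0.67 × 2.38×10^13 m³ × (905/1029) = 1.402×10^13 m³ of water.
Spread over 3.46×10^14 m² of ocean, Δh = 1.402×10^13 / 3.46×10^14 = 0.0405 m = 41 mm.

≈ 41 mm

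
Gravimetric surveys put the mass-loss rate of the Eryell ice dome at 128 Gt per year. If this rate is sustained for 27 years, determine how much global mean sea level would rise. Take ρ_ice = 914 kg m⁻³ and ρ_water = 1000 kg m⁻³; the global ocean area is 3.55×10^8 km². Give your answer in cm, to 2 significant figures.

Total mass lost = 128 Gt/yr × 27 yr = 3456 Gt = 3.456×10^15 kg.
ρ_w = 1000 kg m⁻³, so water volume = 3.456×10^15 / 1000 = 3.456×10^12 m³.
Δh = 3.456×10^12 / 3.55×10^14 = 9.74×10^-3 m = 0.97 cm.

≈ 0.97 cm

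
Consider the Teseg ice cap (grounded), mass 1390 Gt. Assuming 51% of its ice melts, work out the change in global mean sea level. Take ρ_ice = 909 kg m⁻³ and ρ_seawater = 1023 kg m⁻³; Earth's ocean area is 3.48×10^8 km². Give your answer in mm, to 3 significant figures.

≈ 1.99 mm

Teseg: 0.51 × 1390 Gt = 7.089×10^14 kg; dividing by ρ_w = 1023 kg m⁻³ gives 6.930×10^11 m³ of water.
Spread over 3.48×10^14 m² of ocean, Δh = 6.930×10^11 / 3.48×10^14 = 1.99×10^-3 m = 1.99 mm.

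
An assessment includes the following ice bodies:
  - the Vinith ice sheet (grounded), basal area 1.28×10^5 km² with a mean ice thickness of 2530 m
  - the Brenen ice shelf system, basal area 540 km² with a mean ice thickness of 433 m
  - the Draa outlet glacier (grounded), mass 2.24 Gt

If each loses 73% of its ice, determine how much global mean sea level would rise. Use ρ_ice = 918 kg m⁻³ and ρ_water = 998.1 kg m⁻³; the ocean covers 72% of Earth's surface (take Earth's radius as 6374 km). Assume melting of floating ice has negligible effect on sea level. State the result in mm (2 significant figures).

Vinith: ice volume = 1.28×10^5 km² × 2530 m = 3.238×10^5 km³; 0.73 × 3.238×10^5 × (918/998.1) = 2.174×10^5 km³ of water.
The Brenen ice shelf system is floating and already displaces its own weight of water, so its melt adds essentially nothing to sea level.
Draa: 0.73 × 2.24 Gt = 1.635×10^12 kg; dividing by ρ_w = 998.1 kg m⁻³ gives 1.638×10^9 m³ of water.
Total added water ≈ 2.174×10^14 m³ over 3.68×10^14 m² → Δh = 0.592 m = 590 mm.

≈ 590 mm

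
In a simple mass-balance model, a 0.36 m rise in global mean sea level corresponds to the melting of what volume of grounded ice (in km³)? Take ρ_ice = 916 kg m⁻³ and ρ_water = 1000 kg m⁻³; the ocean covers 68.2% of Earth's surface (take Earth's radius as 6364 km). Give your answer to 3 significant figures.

≈ 1.36×10^5 km³

Required water volume = Δh × A = 0.36 m × 3.47×10^14 m² = 1.250×10^14 m³ = 1.250×10^5 km³.
Ice volume = water volume × ρ_w/ρ_ice = 1.250×10^5 × 1000/916 = 1.36×10^5 km³.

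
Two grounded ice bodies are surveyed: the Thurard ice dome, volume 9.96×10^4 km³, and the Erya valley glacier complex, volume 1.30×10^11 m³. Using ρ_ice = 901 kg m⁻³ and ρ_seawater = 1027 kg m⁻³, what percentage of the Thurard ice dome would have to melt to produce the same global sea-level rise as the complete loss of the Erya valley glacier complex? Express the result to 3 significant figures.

Equal sea-level rise means equal mass of meltwater, i.e. equal mass of ice lost.
Ice mass of Erya: 1.171×10^14 kg; ice mass of Thurard: 8.974×10^16 kg.
Fraction required = 1.171×10^14 / 8.974×10^16 = 1.31×10^-3 → 0.131 %.

≈ 0.131 %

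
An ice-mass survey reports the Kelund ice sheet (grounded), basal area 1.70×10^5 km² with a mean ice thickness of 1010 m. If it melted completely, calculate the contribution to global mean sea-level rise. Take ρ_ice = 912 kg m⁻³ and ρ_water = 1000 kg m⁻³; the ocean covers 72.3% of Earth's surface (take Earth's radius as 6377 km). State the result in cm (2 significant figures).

Kelund: ice volume = 1.70×10^5 km² × 1010 m = 1.717×10^5 km³; 1.717×10^5 × (912/1000) = 1.566×10^5 km³ of water.
Spread over 3.69×10^14 m² of ocean, Δh = 1.566×10^14 / 3.69×10^14 = 0.424 m = 42 cm.

≈ 42 cm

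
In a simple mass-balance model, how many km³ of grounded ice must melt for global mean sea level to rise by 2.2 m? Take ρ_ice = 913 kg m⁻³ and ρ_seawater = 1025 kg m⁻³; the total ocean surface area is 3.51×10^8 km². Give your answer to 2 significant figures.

≈ 8.7×10^5 km³

Required water volume = Δh × A = 2.2 m × 3.51×10^14 m² = 7.722×10^14 m³ = 7.722×10^5 km³.
Ice volume = water volume × ρ_w/ρ_ice = 7.722×10^5 × 1025/913 = 8.7×10^5 km³.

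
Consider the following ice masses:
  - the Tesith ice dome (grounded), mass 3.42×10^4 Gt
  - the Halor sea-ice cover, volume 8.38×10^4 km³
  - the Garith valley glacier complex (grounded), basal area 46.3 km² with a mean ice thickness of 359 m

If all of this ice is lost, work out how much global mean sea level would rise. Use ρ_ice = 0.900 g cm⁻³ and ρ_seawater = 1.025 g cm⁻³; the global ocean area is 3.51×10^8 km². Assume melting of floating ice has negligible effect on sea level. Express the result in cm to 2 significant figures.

Tesith: 3.42×10^4 Gt = 3.420×10^16 kg; dividing by ρ_w = 1.025 g cm⁻³ = 1025 kg m⁻³ gives 3.337×10^13 m³ of water.
The Halor sea-ice cover is floating and already displaces its own weight of water, so its melt adds essentially nothing to sea level.
Garith: ice volume = 46.3 km² × 359 m = 16.62 km³; 16.62 × (900/1025) = 14.59 km³ of water.
Total added water ≈ 3.338×10^13 m³ over 3.51×10^14 m² → Δh = 0.0951 m = 9.5 cm.

≈ 9.5 cm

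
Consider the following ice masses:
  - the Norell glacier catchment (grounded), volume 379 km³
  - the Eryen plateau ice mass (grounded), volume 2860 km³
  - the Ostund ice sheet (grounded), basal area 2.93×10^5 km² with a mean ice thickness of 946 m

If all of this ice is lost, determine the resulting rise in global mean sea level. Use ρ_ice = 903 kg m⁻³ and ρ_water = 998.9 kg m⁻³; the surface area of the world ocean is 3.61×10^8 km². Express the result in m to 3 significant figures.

Norell: 379 km³ × (903/998.9) = 342.6 km³ of water.
Eryen: 2860 km³ × (903/998.9) = 2585 km³ of water.
Ostund: ice volume = 2.93×10^5 km² × 946 m = 2.772×10^5 km³; 2.772×10^5 × (903/998.9) = 2.506×10^5 km³ of water.
Total added water ≈ 2.535×10^14 m³ over 3.61×10^14 m² → Δh = 0.702 m.

≈ 0.702 m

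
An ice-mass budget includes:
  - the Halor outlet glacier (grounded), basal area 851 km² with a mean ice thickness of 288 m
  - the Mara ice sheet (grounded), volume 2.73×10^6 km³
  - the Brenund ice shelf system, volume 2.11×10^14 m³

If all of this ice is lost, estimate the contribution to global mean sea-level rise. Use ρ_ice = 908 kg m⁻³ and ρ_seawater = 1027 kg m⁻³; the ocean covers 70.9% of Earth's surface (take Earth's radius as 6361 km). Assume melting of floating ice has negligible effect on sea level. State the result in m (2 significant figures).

≈ 6.7 m

Halor: ice volume = 851 km² × 288 m = 245.1 km³; 245.1 × (908/1027) = 216.7 km³ of water.
Mara: 2.73×10^6 km³ × (908/1027) = 2.414×10^6 km³ of water.
The Brenund ice shelf system is floating and already displaces its own weight of water, so its melt adds essentially nothing to sea level.
Total added water ≈ 2.414×10^15 m³ over 3.61×10^14 m² → Δh = 6.70 m.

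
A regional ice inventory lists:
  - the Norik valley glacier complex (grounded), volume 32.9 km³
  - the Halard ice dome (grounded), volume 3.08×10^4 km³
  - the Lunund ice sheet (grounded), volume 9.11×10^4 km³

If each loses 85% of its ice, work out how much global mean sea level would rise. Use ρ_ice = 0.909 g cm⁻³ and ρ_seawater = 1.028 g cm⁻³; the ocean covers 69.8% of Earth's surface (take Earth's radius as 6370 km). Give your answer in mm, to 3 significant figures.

Norik: 0.85 × 32.9 km³ × (909/1028) = 24.73 km³ of water.
Halard: 0.85 × 3.08×10^4 km³ × (909/1028) = 2.315×10^4 km³ of water.
Lunund: 0.85 × 9.11×10^4 km³ × (909/1028) = 6.847×10^4 km³ of water.
Total added water ≈ 9.165×10^13 m³ over 3.56×10^14 m² → Δh = 0.257 m = 257 mm.

≈ 257 mm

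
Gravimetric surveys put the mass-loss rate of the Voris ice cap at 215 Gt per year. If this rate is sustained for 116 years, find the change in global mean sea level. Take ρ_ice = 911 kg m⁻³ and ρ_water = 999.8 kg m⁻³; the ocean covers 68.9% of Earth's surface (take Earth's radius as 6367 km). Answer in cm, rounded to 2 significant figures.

≈ 7.1 cm

Total mass lost = 215 Gt/yr × 116 yr = 2.494×10^4 Gt = 2.494×10^16 kg.
ρ_w = 999.8 kg m⁻³, so water volume = 2.494×10^16 / 999.8 = 2.494×10^13 m³.
Δh = 2.494×10^13 / 3.51×10^14 = 0.0711 m = 7.1 cm.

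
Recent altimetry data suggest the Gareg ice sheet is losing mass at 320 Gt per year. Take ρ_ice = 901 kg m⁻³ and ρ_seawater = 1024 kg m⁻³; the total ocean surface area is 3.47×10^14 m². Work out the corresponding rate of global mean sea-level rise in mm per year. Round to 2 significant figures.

≈ 0.90 mm/yr

ρ_w = 1024 kg m⁻³. Annual water volume added = 320 Gt / ρ_w = 3.200×10^14 kg / 1024 kg m⁻³ = 3.125×10^11 m³.
Δh per year = 3.125×10^11 / 3.47×10^14 = 9.01×10^-4 m = 0.90 mm.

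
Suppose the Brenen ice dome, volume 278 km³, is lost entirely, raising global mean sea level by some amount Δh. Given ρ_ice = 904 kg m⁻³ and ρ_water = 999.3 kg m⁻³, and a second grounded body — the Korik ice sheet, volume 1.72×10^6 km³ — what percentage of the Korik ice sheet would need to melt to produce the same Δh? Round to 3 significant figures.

≈ 0.0162 %

Equal sea-level rise means equal mass of meltwater, i.e. equal mass of ice lost.
Ice mass of Brenen: 2.513×10^14 kg; ice mass of Korik: 1.555×10^18 kg.
Fraction required = 2.513×10^14 / 1.555×10^18 = 1.62×10^-4 → 0.0162 %.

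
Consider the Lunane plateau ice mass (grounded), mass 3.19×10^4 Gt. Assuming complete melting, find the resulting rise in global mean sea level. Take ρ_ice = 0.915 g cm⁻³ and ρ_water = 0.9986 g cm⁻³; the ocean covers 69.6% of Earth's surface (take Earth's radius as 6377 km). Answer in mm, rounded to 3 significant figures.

≈ 89.8 mm

Lunane: 3.19×10^4 Gt = 3.190×10^16 kg; dividing by ρ_w = 0.9986 g cm⁻³ = 998.6 kg m⁻³ gives 3.194×10^13 m³ of water.
Spread over 3.56×10^14 m² of ocean, Δh = 3.194×10^13 / 3.56×10^14 = 0.0898 m = 89.8 mm.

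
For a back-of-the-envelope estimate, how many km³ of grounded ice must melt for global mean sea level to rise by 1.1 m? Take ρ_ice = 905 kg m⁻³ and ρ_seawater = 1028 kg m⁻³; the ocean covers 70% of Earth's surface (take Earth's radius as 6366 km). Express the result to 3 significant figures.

≈ 4.45×10^5 km³

Required water volume = Δh × A = 1.1 m × 3.56×10^14 m² = 3.921×10^14 m³ = 3.921×10^5 km³.
Ice volume = water volume × ρ_w/ρ_ice = 3.921×10^5 × 1028/905 = 4.45×10^5 km³.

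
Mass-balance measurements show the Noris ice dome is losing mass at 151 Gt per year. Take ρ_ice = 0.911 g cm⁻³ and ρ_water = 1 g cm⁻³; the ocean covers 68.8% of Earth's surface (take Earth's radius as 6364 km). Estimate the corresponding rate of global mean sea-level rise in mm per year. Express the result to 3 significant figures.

≈ 0.431 mm/yr

ρ_w = 1 g cm⁻³ = 1000 kg m⁻³. Annual water volume added = 151 Gt / ρ_w = 1.510×10^14 kg / 1000 kg m⁻³ = 1.510×10^11 m³.
Δh per year = 1.510×10^11 / 3.50×10^14 = 4.31×10^-4 m = 0.431 mm.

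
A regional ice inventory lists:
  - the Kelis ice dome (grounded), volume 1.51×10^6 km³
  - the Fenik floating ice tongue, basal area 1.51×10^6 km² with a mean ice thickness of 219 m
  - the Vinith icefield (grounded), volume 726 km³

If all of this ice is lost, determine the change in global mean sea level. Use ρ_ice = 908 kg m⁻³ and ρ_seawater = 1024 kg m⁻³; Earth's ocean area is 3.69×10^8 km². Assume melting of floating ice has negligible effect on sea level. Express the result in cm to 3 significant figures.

≈ 363 cm

Kelis: 1.51×10^6 km³ × (908/1024) = 1.339×10^6 km³ of water.
The Fenik floating ice tongue is floating and already displaces its own weight of water, so its melt adds essentially nothing to sea level.
Vinith: 726 km³ × (908/1024) = 643.8 km³ of water.
Total added water ≈ 1.340×10^15 m³ over 3.69×10^14 m² → Δh = 3.63 m = 363 cm.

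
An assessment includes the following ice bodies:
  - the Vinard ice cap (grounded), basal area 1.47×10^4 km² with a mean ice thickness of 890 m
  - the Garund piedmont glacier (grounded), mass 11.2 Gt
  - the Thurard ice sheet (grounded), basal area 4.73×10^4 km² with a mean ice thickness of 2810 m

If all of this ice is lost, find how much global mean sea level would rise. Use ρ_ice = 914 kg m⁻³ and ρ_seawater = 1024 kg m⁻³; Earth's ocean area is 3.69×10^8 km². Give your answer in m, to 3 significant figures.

≈ 0.353 m

Vinard: ice volume = 1.47×10^4 km² × 890 m = 1.308×10^4 km³; 1.308×10^4 × (914/1024) = 1.168×10^4 km³ of water.
Garund: 11.2 Gt = 1.120×10^13 kg; dividing by ρ_w = 1024 kg m⁻³ gives 1.094×10^10 m³ of water.
Thurard: ice volume = 4.73×10^4 km² × 2810 m = 1.329×10^5 km³; 1.329×10^5 × (914/1024) = 1.186×10^5 km³ of water.
Total added water ≈ 1.303×10^14 m³ over 3.69×10^14 m² → Δh = 0.353 m.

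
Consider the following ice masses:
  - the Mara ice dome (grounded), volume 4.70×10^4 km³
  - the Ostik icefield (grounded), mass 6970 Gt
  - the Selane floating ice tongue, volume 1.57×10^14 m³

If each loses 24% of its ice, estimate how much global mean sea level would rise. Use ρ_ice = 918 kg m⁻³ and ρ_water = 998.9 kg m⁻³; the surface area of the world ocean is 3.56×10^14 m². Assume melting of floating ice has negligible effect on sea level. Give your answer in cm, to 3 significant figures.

Mara: 0.24 × 4.70×10^4 km³ × (918/998.9) = 1.037×10^4 km³ of water.
Ostik: 0.24 × 6970 Gt = 1.673×10^15 kg; dividing by ρ_w = 998.9 kg m⁻³ gives 1.675×10^12 m³ of water.
The Selane floating ice tongue is floating and already displaces its own weight of water, so its melt adds essentially nothing to sea level.
Total added water ≈ 1.204×10^13 m³ over 3.56×10^14 m² → Δh = 0.0338 m = 3.38 cm.

≈ 3.38 cm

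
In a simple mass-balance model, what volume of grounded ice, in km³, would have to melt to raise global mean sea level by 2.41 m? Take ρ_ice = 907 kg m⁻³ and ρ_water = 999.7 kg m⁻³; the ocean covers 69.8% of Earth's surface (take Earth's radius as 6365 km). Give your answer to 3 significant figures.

Required water volume = Δh × A = 2.41 m × 3.55×10^14 m² = 8.564×10^14 m³ = 8.564×10^5 km³.
Ice volume = water volume × ρ_w/ρ_ice = 8.564×10^5 × 999.7/907 = 9.44×10^5 km³.

≈ 9.44×10^5 km³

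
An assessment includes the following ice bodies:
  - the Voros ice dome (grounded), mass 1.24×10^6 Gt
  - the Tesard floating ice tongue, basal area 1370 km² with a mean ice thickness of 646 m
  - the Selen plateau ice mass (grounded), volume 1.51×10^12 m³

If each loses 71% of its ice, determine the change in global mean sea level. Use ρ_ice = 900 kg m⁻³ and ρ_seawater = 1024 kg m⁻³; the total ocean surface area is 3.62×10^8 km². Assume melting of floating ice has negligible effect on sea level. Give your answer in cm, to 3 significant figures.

Voros: 0.71 × 1.24×10^6 Gt = 8.804×10^17 kg; dividing by ρ_w = 1024 kg m⁻³ gives 8.598×10^14 m³ of water.
The Tesard floating ice tongue is floating and already displaces its own weight of water, so its melt adds essentially nothing to sea level.
Selen: 0.71 × 1.51×10^12 m³ × (900/1024) = 9.423×10^11 m³ of water.
Total added water ≈ 8.607×10^14 m³ over 3.62×10^14 m² → Δh = 2.38 m = 238 cm.

≈ 238 cm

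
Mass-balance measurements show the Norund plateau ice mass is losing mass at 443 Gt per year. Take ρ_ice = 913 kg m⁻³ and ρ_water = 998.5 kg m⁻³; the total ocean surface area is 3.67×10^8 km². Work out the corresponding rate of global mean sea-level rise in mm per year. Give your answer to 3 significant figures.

≈ 1.21 mm/yr

ρ_w = 998.5 kg m⁻³. Annual water volume added = 443 Gt / ρ_w = 4.430×10^14 kg / 998.5 kg m⁻³ = 4.437×10^11 m³.
Δh per year = 4.437×10^11 / 3.67×10^14 = 1.21×10^-3 m = 1.21 mm.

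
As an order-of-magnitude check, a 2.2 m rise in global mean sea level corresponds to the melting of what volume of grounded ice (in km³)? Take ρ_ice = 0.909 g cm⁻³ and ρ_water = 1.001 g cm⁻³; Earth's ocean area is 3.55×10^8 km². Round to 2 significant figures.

Required water volume = Δh × A = 2.2 m × 3.55×10^14 m² = 7.810×10^14 m³ = 7.810×10^5 km³.
Ice volume = water volume × ρ_w/ρ_ice = 7.810×10^5 × 1001/909 = 8.6×10^5 km³.

≈ 8.6×10^5 km³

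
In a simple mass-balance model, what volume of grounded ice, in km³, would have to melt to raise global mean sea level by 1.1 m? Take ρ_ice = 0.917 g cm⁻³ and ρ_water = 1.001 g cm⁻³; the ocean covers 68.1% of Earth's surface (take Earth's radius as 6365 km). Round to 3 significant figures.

Required water volume = Δh × A = 1.1 m × 3.47×10^14 m² = 3.814×10^14 m³ = 3.814×10^5 km³.
Ice volume = water volume × ρ_w/ρ_ice = 3.814×10^5 × 1001/917 = 4.16×10^5 km³.

≈ 4.16×10^5 km³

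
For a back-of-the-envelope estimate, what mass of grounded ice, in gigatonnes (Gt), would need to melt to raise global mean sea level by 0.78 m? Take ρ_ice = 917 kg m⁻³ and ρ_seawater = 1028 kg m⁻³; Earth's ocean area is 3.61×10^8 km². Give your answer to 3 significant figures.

≈ 2.89×10^5 Gt

Required water volume = Δh × A = 0.78 m × 3.61×10^14 m² = 2.816×10^14 m³.
ρ_w = 1028 kg m⁻³, so the mass of water = 2.816×10^14 m³ × 1028 kg m⁻³ = 2.895×10^17 kg = 2.89×10^5 Gt (and the same mass of ice, by conservation).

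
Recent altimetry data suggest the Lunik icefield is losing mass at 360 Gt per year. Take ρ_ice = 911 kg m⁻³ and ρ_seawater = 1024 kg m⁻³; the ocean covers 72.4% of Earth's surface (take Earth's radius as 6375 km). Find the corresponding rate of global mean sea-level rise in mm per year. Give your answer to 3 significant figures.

≈ 0.951 mm/yr

ρ_w = 1024 kg m⁻³. Annual water volume added = 360 Gt / ρ_w = 3.600×10^14 kg / 1024 kg m⁻³ = 3.516×10^11 m³.
Δh per year = 3.516×10^11 / 3.70×10^14 = 9.51×10^-4 m = 0.951 mm.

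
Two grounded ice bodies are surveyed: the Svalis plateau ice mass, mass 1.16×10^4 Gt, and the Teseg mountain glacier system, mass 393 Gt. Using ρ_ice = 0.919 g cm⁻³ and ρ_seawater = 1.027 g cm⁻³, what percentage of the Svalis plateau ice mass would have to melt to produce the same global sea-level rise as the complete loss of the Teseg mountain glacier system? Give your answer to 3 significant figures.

≈ 3.39 %

Equal sea-level rise means equal mass of meltwater, i.e. equal mass of ice lost.
Ice mass of Teseg: 3.930×10^14 kg; ice mass of Svalis: 1.160×10^16 kg.
Fraction required = 3.930×10^14 / 1.160×10^16 = 0.0339 → 3.39 %.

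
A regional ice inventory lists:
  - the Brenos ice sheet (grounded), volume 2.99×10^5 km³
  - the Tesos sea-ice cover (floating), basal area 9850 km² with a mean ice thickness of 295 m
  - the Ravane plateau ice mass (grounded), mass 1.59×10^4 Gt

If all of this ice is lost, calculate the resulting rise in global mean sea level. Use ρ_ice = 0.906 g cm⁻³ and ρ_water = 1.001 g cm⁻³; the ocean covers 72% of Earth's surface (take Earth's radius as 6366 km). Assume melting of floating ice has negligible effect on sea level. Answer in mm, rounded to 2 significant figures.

Brenos: 2.99×10^5 km³ × (906/1001) = 2.706×10^5 km³ of water.
The Tesos sea-ice cover is floating and already displaces its own weight of water, so its melt adds essentially nothing to sea level.
Ravane: 1.59×10^4 Gt = 1.590×10^16 kg; dividing by ρ_w = 1.001 g cm⁻³ = 1001 kg m⁻³ gives 1.588×10^13 m³ of water.
Total added water ≈ 2.865×10^14 m³ over 3.67×10^14 m² → Δh = 0.781 m = 780 mm.

≈ 780 mm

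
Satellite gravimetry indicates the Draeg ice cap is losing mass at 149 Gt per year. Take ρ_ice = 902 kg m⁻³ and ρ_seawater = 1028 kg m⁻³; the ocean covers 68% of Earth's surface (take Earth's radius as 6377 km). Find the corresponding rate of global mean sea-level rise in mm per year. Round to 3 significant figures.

ρ_w = 1028 kg m⁻³. Annual water volume added = 149 Gt / ρ_w = 1.490×10^14 kg / 1028 kg m⁻³ = 1.449×10^11 m³.
Δh per year = 1.449×10^11 / 3.47×10^14 = 4.17×10^-4 m = 0.417 mm.

≈ 0.417 mm/yr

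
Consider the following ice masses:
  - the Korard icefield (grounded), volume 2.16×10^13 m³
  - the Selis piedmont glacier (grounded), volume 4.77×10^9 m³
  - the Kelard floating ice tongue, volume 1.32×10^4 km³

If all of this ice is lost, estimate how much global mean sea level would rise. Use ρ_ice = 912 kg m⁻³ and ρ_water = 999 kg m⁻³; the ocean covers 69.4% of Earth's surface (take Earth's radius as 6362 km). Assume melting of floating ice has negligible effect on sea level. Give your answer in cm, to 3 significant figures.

≈ 5.59 cm

Korard: 2.16×10^13 m³ × (912/999) = 1.972×10^13 m³ of water.
Selis: 4.77×10^9 m³ × (912/999) = 4.355×10^9 m³ of water.
The Kelard floating ice tongue is floating and already displaces its own weight of water, so its melt adds essentially nothing to sea level.
Total added water ≈ 1.972×10^13 m³ over 3.53×10^14 m² → Δh = 0.0559 m = 5.59 cm.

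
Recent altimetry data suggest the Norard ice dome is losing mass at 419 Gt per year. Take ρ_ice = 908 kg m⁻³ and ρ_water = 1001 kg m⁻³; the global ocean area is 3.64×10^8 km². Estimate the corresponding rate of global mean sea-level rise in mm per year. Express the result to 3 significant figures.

≈ 1.15 mm/yr

ρ_w = 1001 kg m⁻³. Annual water volume added = 419 Gt / ρ_w = 4.190×10^14 kg / 1001 kg m⁻³ = 4.186×10^11 m³.
Δh per year = 4.186×10^11 / 3.64×10^14 = 1.15×10^-3 m = 1.15 mm.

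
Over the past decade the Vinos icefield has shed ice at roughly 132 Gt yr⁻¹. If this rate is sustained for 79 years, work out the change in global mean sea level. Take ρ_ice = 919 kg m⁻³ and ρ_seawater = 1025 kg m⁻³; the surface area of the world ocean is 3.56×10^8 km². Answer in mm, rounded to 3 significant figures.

Total mass lost = 132 Gt/yr × 79 yr = 1.043×10^4 Gt = 1.043×10^16 kg.
ρ_w = 1025 kg m⁻³, so water volume = 1.043×10^16 / 1025 = 1.017×10^13 m³.
Δh = 1.017×10^13 / 3.56×10^14 = 0.0286 m = 28.6 mm.

≈ 28.6 mm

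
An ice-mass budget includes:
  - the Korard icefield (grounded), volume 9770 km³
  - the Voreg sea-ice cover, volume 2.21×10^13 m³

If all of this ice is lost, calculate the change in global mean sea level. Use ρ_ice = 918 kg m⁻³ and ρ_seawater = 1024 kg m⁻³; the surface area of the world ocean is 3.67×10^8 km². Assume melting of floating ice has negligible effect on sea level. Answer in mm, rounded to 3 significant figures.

Korard: 9770 km³ × (918/1024) = 8759 km³ of water.
The Voreg sea-ice cover is floating and already displaces its own weight of water, so its melt adds essentially nothing to sea level.
Total added water ≈ 8.759×10^12 m³ over 3.67×10^14 m² → Δh = 0.0239 m = 23.9 mm.

≈ 23.9 mm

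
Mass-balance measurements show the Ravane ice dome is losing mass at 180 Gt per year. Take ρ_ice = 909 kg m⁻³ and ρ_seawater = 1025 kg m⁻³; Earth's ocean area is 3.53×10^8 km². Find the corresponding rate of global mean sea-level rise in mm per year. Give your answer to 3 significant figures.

≈ 0.497 mm/yr

ρ_w = 1025 kg m⁻³. Annual water volume added = 180 Gt / ρ_w = 1.800×10^14 kg / 1025 kg m⁻³ = 1.756×10^11 m³.
Δh per year = 1.756×10^11 / 3.53×10^14 = 4.97×10^-4 m = 0.497 mm.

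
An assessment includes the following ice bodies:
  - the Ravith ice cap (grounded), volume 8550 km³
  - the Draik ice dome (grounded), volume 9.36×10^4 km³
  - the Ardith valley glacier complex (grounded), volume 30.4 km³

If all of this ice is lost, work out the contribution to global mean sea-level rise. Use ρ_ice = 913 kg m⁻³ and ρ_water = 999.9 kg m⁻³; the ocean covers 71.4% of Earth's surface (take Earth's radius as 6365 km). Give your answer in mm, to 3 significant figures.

Ravith: 8550 km³ × (913/999.9) = 7807 km³ of water.
Draik: 9.36×10^4 km³ × (913/999.9) = 8.547×10^4 km³ of water.
Ardith: 30.4 km³ × (913/999.9) = 27.76 km³ of water.
Total added water ≈ 9.330×10^13 m³ over 3.64×10^14 m² → Δh = 0.257 m = 257 mm.

≈ 257 mm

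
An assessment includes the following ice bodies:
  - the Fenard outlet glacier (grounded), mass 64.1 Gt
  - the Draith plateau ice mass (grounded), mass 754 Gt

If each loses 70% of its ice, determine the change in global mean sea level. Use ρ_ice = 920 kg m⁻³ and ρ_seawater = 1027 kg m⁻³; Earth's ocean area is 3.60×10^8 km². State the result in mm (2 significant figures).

≈ 1.5 mm

Fenard: 0.7 × 64.1 Gt = 4.487×10^13 kg; dividing by ρ_w = 1027 kg m⁻³ gives 4.369×10^10 m³ of water.
Draith: 0.7 × 754 Gt = 5.278×10^14 kg; dividing by ρ_w = 1027 kg m⁻³ gives 5.139×10^11 m³ of water.
Total added water ≈ 5.576×10^11 m³ over 3.60×10^14 m² → Δh = 1.55×10^-3 m = 1.5 mm.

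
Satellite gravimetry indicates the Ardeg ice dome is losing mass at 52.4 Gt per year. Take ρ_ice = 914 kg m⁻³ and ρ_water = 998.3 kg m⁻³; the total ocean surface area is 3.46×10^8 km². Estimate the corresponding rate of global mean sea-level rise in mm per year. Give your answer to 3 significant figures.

ρ_w = 998.3 kg m⁻³. Annual water volume added = 52.4 Gt / ρ_w = 5.240×10^13 kg / 998.3 kg m⁻³ = 5.249×10^10 m³.
Δh per year = 5.249×10^10 / 3.46×10^14 = 1.52×10^-4 m = 0.152 mm.

≈ 0.152 mm/yr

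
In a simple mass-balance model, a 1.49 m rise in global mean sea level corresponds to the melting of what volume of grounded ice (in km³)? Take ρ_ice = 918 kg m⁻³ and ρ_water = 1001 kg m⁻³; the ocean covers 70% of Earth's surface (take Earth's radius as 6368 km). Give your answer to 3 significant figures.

≈ 5.80×10^5 km³

Required water volume = Δh × A = 1.49 m × 3.57×10^14 m² = 5.315×10^14 m³ = 5.315×10^5 km³.
Ice volume = water volume × ρ_w/ρ_ice = 5.315×10^5 × 1001/918 = 5.80×10^5 km³.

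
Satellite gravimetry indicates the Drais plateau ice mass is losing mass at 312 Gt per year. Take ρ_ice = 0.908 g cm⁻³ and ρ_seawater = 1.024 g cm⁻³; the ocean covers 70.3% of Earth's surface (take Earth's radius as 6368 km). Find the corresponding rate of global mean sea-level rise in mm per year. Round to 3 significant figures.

≈ 0.851 mm/yr

ρ_w = 1.024 g cm⁻³ = 1024 kg m⁻³. Annual water volume added = 312 Gt / ρ_w = 3.120×10^14 kg / 1024 kg m⁻³ = 3.047×10^11 m³.
Δh per year = 3.047×10^11 / 3.58×10^14 = 8.51×10^-4 m = 0.851 mm.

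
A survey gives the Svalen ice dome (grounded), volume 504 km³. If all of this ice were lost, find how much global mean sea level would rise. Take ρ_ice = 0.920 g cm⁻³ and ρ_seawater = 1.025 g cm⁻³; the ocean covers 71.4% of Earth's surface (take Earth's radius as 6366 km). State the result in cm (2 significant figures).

Svalen: 504 km³ × (920/1025) = 452.4 km³ of water.
Spread over 3.64×10^14 m² of ocean, Δh = 4.524×10^11 / 3.64×10^14 = 1.24×10^-3 m = 0.12 cm.

≈ 0.12 cm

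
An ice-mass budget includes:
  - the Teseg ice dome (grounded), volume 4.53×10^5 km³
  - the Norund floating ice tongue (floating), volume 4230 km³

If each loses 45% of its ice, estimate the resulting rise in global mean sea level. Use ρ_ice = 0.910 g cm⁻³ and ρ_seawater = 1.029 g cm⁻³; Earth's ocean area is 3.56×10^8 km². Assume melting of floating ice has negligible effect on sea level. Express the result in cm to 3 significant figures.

≈ 50.6 cm

Teseg: 0.45 × 4.53×10^5 km³ × (910/1029) = 1.803×10^5 km³ of water.
The Norund floating ice tongue is floating and already displaces its own weight of water, so its melt adds essentially nothing to sea level.
Total added water ≈ 1.803×10^14 m³ over 3.56×10^14 m² → Δh = 0.506 m = 50.6 cm.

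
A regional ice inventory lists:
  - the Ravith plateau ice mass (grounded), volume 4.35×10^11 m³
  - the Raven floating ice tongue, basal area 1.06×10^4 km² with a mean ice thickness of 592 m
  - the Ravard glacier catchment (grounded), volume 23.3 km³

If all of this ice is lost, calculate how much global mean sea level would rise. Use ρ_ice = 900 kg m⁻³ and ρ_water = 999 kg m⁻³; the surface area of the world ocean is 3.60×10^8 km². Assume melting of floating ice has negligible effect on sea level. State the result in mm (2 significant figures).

Ravith: 4.35×10^11 m³ × (900/999) = 3.919×10^11 m³ of water.
The Raven floating ice tongue is floating and already displaces its own weight of water, so its melt adds essentially nothing to sea level.
Ravard: 23.3 km³ × (900/999) = 20.99 km³ of water.
Total added water ≈ 4.129×10^11 m³ over 3.60×10^14 m² → Δh = 1.15×10^-3 m = 1.1 mm.

≈ 1.1 mm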